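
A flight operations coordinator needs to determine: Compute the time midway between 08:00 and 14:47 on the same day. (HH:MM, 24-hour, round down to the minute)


Start time: 08:00 = 480 minutes from midnight
End time: 14:47 = 887 minutes from midnight
Sum: 480 + 887 = 1367
Midpoint: 1367 / 2 = 683 minutes
Convert: 683 / 60 = 11 hours, 23 minutes
Result: 11:23

11:23


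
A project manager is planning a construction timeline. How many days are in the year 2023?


Year: 2023
Check leap year rules:
Divisible by 4? No
2023 is not a leap year
Days: 365

365


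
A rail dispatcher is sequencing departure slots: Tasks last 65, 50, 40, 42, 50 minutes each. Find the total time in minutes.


Durations: 65, 50, 40, 42, 50
Running sum: 65
+ 50 = 115
+ 40 = 155
+ 42 = 197
+ 50 = 247
Total duration: 247 minutes
That is 4 hours and 7 minutes

247


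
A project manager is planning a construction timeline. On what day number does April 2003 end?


Month: April
Year: 2003
April is a 30-day month
Total: 30 days

30


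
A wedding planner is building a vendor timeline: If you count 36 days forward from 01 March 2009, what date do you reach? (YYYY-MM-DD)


Start: 2009-03-01
Adding 36 days
Days remaining in March: 30
After March: 6 days still to add
April 2009 has 30 days, need 6
Result: 2009-04-06

2009-04-06


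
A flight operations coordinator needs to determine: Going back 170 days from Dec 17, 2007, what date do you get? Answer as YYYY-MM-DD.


Start: 2007-12-17
Subtracting 170 days
Days already passed in December: 17
After going back through December: 153 more days to subtract
November 2007: 30 days, 123 remaining
October 2007: 31 days, 92 remaining
September 2007: 30 days, 62 remaining
August 2007: 31 days, 31 remaining
Result: 2007-06-30

2007-06-30


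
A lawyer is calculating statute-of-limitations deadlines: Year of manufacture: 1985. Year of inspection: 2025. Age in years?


Birth year: 1985
Current year: 2025
Age = current year - birth year
Age = 2025 - 1985 = 40

40


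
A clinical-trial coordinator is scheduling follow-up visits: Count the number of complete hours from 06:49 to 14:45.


Start: 06:49
End: 14:45
Hour difference: 14 - 6 = 8 hours
Minute difference: 45 - 49 = -4 minutes
Total minutes: 476
Complete hours: 476 / 60 = 7 (remainder 56)

7


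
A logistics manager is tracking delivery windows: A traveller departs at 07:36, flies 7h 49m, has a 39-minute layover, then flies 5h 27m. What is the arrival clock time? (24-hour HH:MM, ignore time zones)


Depart: 07:36
Leg 1: +469 min -> 15:25
Layover: +39 min -> 16:04
Leg 2: +327 min -> 21:31
Total travel: 835 minutes = 13h 55m
Arrival: 21:31

21:31


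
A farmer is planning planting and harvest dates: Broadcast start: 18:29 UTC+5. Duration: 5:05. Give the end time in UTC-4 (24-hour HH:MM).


Start: 18:29 in UTC+5
Step 1 - add duration:
  minutes: 29 + 5 = 34
  hours: 18 + 5 + 0 = 23
  end in UTC+5: 23:34
Step 2 - convert UTC+5 -> UTC-4:
  offset difference: -4 - (5) = -9 hours
  23 + (-9) = 14 -> mod 24 = 14
Result: 14:34 in UTC-4

14:34


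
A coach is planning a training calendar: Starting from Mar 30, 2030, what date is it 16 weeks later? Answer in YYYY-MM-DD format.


Start: 2030-03-30
Weeks to add: 16
Convert to days: 16 x 7 = 112 days
Add 112 days to 2030-03-30
Result: 2030-07-20

2030-07-20


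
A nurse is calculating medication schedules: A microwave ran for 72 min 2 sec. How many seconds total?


Minutes: 72
Extra seconds: 2
Seconds per minute: 60
Minutes to seconds: 72 x 60 = 4320
Total: 4320 + 2 = 4322

4322


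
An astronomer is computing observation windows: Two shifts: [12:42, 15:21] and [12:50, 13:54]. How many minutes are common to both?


Interval A: [762, 921] minutes from midnight
Interval B: [770, 834] minutes from midnight
Overlap start = max(762, 770) = 770
Overlap end = min(921, 834) = 834
Overlap = 834 - 770 = 64 minutes

64


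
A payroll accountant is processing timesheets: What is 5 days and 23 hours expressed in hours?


Days: 5
Extra hours: 23
Hours per day: 24
Days to hours: 5 x 24 = 120
Total: 120 + 23 = 143

143


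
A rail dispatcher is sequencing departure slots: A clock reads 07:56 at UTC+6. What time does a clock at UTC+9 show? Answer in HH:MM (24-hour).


Local time: 07:56 at UTC+6 (offset 6h)
Target zone: UTC+9 (offset 9h)
Difference: 9 - (6) = 3 hours
Calculation: 7 + (3) = 10
Result: 10:56

10:56


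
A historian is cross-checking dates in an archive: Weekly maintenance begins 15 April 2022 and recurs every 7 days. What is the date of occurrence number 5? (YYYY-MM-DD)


First occurrence: 2022-04-15 (occurrence 1)
Each occurrence is 7 days after the previous.
Occurrence 5 is 4 weeks after the first.
4 weeks = 28 days
2022-04-15 + 28 days = 2022-05-13

2022-05-13


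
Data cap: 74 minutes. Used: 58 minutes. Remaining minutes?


Total budget: 74 minutes
Time used: 58 minutes
Remaining: 74 - 58 = 16 minutes
Percent used: 78.4%
Percent remaining: 21.6%

16


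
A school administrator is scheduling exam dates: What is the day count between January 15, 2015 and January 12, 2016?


Start date: 2015-01-15
End date: 2016-01-12
Jan 2015: +17 days
Feb 2015: +28 days
Mar 2015: +31 days
... (10 more months)
Total: 362 days

362


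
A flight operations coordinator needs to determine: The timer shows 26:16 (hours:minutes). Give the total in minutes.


Hours: 26
Minutes: 16
Convert hours to minutes: 26 x 60 = 1560
Add remaining minutes: 1560 + 16 = 1576

1576


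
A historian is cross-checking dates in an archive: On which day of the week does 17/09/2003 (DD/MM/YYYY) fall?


Date: 2003-09-17
January 1, 2003 is a Wednesday
Day of year: 260
Offset from Jan 1: 259 days
259 mod 7 = 0
Result: Wednesday

Wednesday


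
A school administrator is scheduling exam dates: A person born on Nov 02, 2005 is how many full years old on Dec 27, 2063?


Birth: 2005-11-02
Reference: 2063-12-27
Year difference: 2063 - 2005 = 58
Has birthday (11-02) occurred by 12-27? Yes
Age in full years: 58

58


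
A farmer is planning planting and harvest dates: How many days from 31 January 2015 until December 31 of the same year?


Start: January 31, 2015
End: December 31, 2015
Days left in January: 0
February: 28
March: 31
April: 30
May: 31
... plus remaining months
Sum of remaining months: 334
Total: 0 + 334 = 334

334


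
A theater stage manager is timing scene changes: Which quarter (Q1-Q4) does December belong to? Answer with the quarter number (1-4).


Month: December (month 12)
Q1: January-March (months 1-3)
Q2: April-June (months 4-6)
Q3: July-September (months 7-9)
Q4: October-December (months 10-12)
Month 12 falls in Q4

4


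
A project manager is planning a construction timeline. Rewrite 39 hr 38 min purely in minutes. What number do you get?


Hours: 39
Extra minutes: 38
Minutes per hour: 60
Hours to minutes: 39 x 60 = 2340
Total: 2340 + 38 = 2378

2378


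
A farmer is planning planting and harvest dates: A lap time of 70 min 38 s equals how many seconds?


Minutes: 70
Seconds: 38
Convert minutes to seconds: 70 x 60 = 4200
Add remaining seconds: 4200 + 38 = 4238

4238


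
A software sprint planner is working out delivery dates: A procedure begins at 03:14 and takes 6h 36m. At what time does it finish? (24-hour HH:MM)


Start time: 03:14
Adding: 6 hours 36 minutes
Minutes: 14 + 36 = 50
Hours: 3 + 6 + 0 = 9
Result: 09:50

09:50


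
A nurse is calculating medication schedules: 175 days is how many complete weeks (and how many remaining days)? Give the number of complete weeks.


Total days: 175
Days per week: 7
Division: 175 / 7 = 25 remainder 0
Complete weeks: 25
Remaining days: 0

25


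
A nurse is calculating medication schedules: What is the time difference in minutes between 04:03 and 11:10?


Start time: 04:03 = 243 minutes from midnight
End time: 11:10 = 670 minutes from midnight
Difference: 670 - 243 = 427 minutes
That is 7 hours and 7 minutes

427


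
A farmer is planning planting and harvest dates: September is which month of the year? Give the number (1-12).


Calendar month order:
8. August
9. September <--
10. October
September is month number 9

9


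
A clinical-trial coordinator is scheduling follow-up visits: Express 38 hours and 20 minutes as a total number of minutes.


Hours: 38
Extra minutes: 20
Minutes per hour: 60
Hours to minutes: 38 x 60 = 2280
Total: 2280 + 20 = 2300

2300


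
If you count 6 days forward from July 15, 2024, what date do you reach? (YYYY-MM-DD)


Start: 2024-07-15
Adding 6 days
Days remaining in July: 16
Result: 2024-07-21

2024-07-21


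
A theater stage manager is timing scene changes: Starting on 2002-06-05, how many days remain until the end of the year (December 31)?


Start: June 05, 2002
End: December 31, 2002
Days left in June: 25
July: 31
August: 31
September: 30
October: 31
... plus remaining months
Sum of remaining months: 184
Total: 25 + 184 = 209

209


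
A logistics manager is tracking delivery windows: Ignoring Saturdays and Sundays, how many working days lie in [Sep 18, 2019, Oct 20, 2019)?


Start: 2019-09-18 (Wednesday)
End (exclusive): 2019-10-20 (Sunday)
Total calendar days: 32
Full weeks: 32 // 7 = 4 -> 20 weekdays
Remaining 4 days starting on Wednesday:
  Wed(w), Thu(w), Fri(w), Sat(-) -> 3 weekdays
Total business days: 20 + 3 = 23

23


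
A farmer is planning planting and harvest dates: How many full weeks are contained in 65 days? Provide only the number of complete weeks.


Total days: 65
Days per week: 7
Division: 65 / 7 = 9 remainder 2
Complete weeks: 9
Remaining days: 2

9


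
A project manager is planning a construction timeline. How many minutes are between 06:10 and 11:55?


Start time: 06:10 = 370 minutes from midnight
End time: 11:55 = 715 minutes from midnight
Difference: 715 - 370 = 345 minutes
That is 5 hours and 45 minutes

345


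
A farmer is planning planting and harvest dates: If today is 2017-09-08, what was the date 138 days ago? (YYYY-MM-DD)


Start: 2017-09-08
Subtracting 138 days
Days already passed in September: 8
After going back through September: 130 more days to subtract
August 2017: 31 days, 99 remaining
July 2017: 31 days, 68 remaining
June 2017: 30 days, 38 remaining
May 2017: 31 days, 7 remaining
Result: 2017-04-23

2017-04-23


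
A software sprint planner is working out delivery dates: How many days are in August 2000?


Month: August
Year: 2000
August is a 31-day month
Total: 31 days

31


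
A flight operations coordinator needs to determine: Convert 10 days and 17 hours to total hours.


Days: 10
Extra hours: 17
Hours per day: 24
Days to hours: 10 x 24 = 240
Total: 240 + 17 = 257

257


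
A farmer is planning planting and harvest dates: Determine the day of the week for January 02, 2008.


Date: 2008-01-02
January 1, 2008 is a Tuesday
Day of year: 2
Offset from Jan 1: 1 days
1 mod 7 = 1
Result: Wednesday

Wednesday


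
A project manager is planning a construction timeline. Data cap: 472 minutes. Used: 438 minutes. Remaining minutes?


Total budget: 472 minutes
Time used: 438 minutes
Remaining: 472 - 438 = 34 minutes
Percent used: 92.8%
Percent remaining: 7.2%

34


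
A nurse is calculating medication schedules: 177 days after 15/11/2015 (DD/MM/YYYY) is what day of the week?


Start: 2015-11-15 (Sunday)
Step 1 - find target date: add 177 days
  2015-11-15 + 177 days = 2016-05-10
Step 2 - day of week:
  177 mod 7 = 2
  Sunday + 2 days -> Tuesday
Result: Tuesday (2016-05-10)

Tuesday


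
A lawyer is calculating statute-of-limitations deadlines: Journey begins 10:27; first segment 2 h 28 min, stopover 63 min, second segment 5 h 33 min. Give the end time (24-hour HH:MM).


Depart: 10:27
Leg 1: +148 min -> 12:55
Layover: +63 min -> 13:58
Leg 2: +333 min -> 19:31
Total travel: 544 minutes = 9h 4m
Arrival: 19:31

19:31


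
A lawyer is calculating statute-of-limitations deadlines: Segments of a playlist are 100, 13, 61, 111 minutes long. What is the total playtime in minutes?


Durations: 100, 13, 61, 111
Running sum: 100
+ 13 = 113
+ 61 = 174
+ 111 = 285
Total duration: 285 minutes
That is 4 hours and 45 minutes

285


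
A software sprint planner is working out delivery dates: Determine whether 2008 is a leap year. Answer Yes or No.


Year: 2008
Divisible by 4? 2008 / 4 = 502.0 -> Yes
Divisible by 100? 2008 / 100 = 20.08 -> No
Divisible by 4 but not 100, so it IS a leap year

Yes


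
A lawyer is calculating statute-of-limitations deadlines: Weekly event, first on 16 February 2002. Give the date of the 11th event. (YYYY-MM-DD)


First occurrence: 2002-02-16 (occurrence 1)
Each occurrence is 7 days after the previous.
Occurrence 11 is 10 weeks after the first.
10 weeks = 70 days
2002-02-16 + 70 days = 2002-04-27

2002-04-27


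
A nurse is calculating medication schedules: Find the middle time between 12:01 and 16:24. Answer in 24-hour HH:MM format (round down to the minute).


Start time: 12:01 = 721 minutes from midnight
End time: 16:24 = 984 minutes from midnight
Sum: 721 + 984 = 1705
Midpoint: 1705 / 2 = 852 minutes
Convert: 852 / 60 = 14 hours, 12 minutes
Result: 14:12

14:12


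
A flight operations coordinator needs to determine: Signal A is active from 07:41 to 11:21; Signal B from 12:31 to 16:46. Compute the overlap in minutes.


Interval A: [461, 681] minutes from midnight
Interval B: [751, 1006] minutes from midnight
Overlap start = max(461, 751) = 751
Overlap end = min(681, 1006) = 681
End <= start, so the intervals do not overlap: 0 minutes

0


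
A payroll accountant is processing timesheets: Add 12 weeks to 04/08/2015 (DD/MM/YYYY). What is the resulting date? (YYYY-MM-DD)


Start: 2015-08-04
Weeks to add: 12
Convert to days: 12 x 7 = 84 days
Add 84 days to 2015-08-04
Result: 2015-10-27

2015-10-27


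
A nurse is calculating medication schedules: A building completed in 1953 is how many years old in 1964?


Birth year: 1953
Current year: 1964
Age = current year - birth year
Age = 1964 - 1953 = 11

11


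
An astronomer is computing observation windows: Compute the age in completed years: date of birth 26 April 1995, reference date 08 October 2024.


Birth: 1995-04-26
Reference: 2024-10-08
Year difference: 2024 - 1995 = 29
Has birthday (04-26) occurred by 10-08? Yes
Age in full years: 29

29


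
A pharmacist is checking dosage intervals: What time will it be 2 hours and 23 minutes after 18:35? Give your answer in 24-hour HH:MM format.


Start time: 18:35
Adding: 2 hours 23 minutes
Minutes: 35 + 23 = 58
Hours: 18 + 2 + 0 = 20
Result: 20:58

20:58


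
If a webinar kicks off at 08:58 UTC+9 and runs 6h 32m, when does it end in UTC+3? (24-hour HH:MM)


Start: 08:58 in UTC+9
Step 1 - add duration:
  minutes: 58 + 32 = 90 (carry 1h)
  hours: 8 + 6 + 1 = 15
  end in UTC+9: 15:30
Step 2 - convert UTC+9 -> UTC+3:
  offset difference: 3 - (9) = -6 hours
  15 + (-6) = 9 -> mod 24 = 9
Result: 09:30 in UTC+3

09:30


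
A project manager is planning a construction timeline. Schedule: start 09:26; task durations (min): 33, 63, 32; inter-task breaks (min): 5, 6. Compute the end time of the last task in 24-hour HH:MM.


Start: 09:26 = 566 min from midnight
  after task 1 (33 min): 09:59
  after break (5 min): 10:04
  after task 2 (63 min): 11:07
  after break (6 min): 11:13
  after task 3 (32 min): 11:45
Total elapsed: 139 minutes
End time: 11:45

11:45


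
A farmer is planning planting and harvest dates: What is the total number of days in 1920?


Year: 1920
Check leap year rules:
Divisible by 4? Yes
Divisible by 100? No
1920 is a leap year
Days: 366

366


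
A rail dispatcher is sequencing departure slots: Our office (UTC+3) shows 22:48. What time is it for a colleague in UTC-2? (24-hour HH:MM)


Local time: 22:48 at UTC+3 (offset 3h)
Target zone: UTC-2 (offset -2h)
Difference: -2 - (3) = -5 hours
Calculation: 22 + (-5) = 17
Result: 17:48

17:48


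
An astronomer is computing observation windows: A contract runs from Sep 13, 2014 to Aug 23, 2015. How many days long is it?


Start date: 2014-09-13
End date: 2015-08-23
Sep 2014: +18 days
Oct 2014: +31 days
Nov 2014: +30 days
... (9 more months)
Total: 344 days

344


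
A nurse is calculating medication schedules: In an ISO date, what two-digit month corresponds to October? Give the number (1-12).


Calendar month order:
9. September
10. October <--
11. November
October is month number 10

10


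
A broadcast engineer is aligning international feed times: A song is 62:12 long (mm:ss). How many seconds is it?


Minutes: 62
Extra seconds: 12
Seconds per minute: 60
Minutes to seconds: 62 x 60 = 3720
Total: 3720 + 12 = 3732

3732


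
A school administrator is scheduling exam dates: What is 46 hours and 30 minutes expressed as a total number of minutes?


Hours: 46
Minutes: 30
Convert hours to minutes: 46 x 60 = 2760
Add remaining minutes: 2760 + 30 = 2790

2790


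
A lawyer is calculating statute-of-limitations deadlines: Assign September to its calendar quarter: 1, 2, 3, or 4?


Month: September (month 9)
Q1: January-March (months 1-3)
Q2: April-June (months 4-6)
Q3: July-September (months 7-9)
Q4: October-December (months 10-12)
Month 9 falls in Q3

3


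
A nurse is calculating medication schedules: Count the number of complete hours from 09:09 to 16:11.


Start: 09:09
End: 16:11
Hour difference: 16 - 9 = 7 hours
Minute difference: 11 - 9 = 2 minutes
Total minutes: 422
Complete hours: 422 / 60 = 7 (remainder 2)

7


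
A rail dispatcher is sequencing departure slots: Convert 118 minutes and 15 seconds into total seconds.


Minutes: 118
Seconds: 15
Convert minutes to seconds: 118 x 60 = 7080
Add remaining seconds: 7080 + 15 = 7095

7095


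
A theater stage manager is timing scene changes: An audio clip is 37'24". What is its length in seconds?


Minutes: 37
Seconds: 24
Convert minutes to seconds: 37 x 60 = 2220
Add remaining seconds: 2220 + 24 = 2244

2244


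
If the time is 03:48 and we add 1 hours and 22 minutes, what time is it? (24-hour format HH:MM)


Start time: 03:48
Adding: 1 hours 22 minutes
Minutes: 48 + 22 = 70
Minute overflow: 70 >= 60, so carry 1 hour, minutes = 10
Hours: 3 + 1 + 1 = 5
Result: 05:10

05:10


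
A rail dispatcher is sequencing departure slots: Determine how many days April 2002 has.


Month: April
Year: 2002
April is a 30-day month
Total: 30 days

30


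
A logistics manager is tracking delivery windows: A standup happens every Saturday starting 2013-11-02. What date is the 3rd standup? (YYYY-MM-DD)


First occurrence: 2013-11-02 (occurrence 1)
Each occurrence is 7 days after the previous.
Occurrence 3 is 2 weeks after the first.
2 weeks = 14 days
2013-11-02 + 14 days = 2013-11-16

2013-11-16


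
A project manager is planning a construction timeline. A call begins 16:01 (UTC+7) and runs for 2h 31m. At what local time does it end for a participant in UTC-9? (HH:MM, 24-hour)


Start: 16:01 in UTC+7
Step 1 - add duration:
  minutes: 1 + 31 = 32
  hours: 16 + 2 + 0 = 18
  end in UTC+7: 18:32
Step 2 - convert UTC+7 -> UTC-9:
  offset difference: -9 - (7) = -16 hours
  18 + (-16) = 2 -> mod 24 = 2
Result: 02:32 in UTC-9

02:32


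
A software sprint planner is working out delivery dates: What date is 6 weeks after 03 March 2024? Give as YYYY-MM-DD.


Start: 2024-03-03
Weeks to add: 6
Convert to days: 6 x 7 = 42 days
Add 42 days to 2024-03-03
Result: 2024-04-14

2024-04-14


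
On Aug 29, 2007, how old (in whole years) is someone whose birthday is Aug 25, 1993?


Birth: 1993-08-25
Reference: 2007-08-29
Year difference: 2007 - 1993 = 14
Has birthday (08-25) occurred by 08-29? Yes
Age in full years: 14

14


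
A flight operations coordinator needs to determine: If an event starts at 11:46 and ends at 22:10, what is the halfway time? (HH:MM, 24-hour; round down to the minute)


Start time: 11:46 = 706 minutes from midnight
End time: 22:10 = 1330 minutes from midnight
Sum: 706 + 1330 = 2036
Midpoint: 2036 / 2 = 1018 minutes
Convert: 1018 / 60 = 16 hours, 58 minutes
Result: 16:58

16:58


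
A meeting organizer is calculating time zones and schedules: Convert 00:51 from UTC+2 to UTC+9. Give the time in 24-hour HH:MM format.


Local time: 00:51 at UTC+2 (offset 2h)
Target zone: UTC+9 (offset 9h)
Difference: 9 - (2) = 7 hours
Calculation: 0 + (7) = 7
Result: 07:51

07:51


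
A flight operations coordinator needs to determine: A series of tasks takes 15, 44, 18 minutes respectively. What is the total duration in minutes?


Durations: 15, 44, 18
Running sum: 15
+ 44 = 59
+ 18 = 77
Total duration: 77 minutes
That is 1 hours and 17 minutes

77


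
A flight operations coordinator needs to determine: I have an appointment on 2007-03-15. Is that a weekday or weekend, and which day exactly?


Date: 2007-03-15
January 1, 2007 is a Monday
Day of year: 74
Offset from Jan 1: 73 days
73 mod 7 = 3
Result: Thursday

Thursday


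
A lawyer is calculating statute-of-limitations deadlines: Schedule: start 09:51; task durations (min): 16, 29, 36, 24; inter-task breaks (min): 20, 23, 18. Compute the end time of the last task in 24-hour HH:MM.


Start: 09:51 = 591 min from midnight
  after task 1 (16 min): 10:07
  after break (20 min): 10:27
  after task 2 (29 min): 10:56
  after break (23 min): 11:19
  after task 3 (36 min): 11:55
  after break (18 min): 12:13
  after task 4 (24 min): 12:37
Total elapsed: 166 minutes
End time: 12:37

12:37


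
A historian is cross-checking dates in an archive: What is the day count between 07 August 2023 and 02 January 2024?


Start date: 2023-08-07
End date: 2024-01-02
Aug 2023: +25 days
Sep 2023: +30 days
Oct 2023: +31 days
... (3 more months)
Total: 148 days

148


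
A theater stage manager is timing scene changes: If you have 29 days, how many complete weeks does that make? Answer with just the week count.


Total days: 29
Days per week: 7
Division: 29 / 7 = 4 remainder 1
Complete weeks: 4
Remaining days: 1

4


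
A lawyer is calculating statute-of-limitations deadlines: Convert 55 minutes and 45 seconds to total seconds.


Minutes: 55
Extra seconds: 45
Seconds per minute: 60
Minutes to seconds: 55 x 60 = 3300
Total: 3300 + 45 = 3345

3345


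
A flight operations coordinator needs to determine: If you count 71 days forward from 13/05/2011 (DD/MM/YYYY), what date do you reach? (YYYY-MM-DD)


Start: 2011-05-13
Adding 71 days
Days remaining in May: 18
After May: 53 days still to add
June 2011: 30 days, 23 remaining
July 2011 has 31 days, need 23
Result: 2011-07-23

2011-07-23


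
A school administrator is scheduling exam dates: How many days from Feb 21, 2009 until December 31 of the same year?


Start: February 21, 2009
End: December 31, 2009
Days left in February: 7
March: 31
April: 30
May: 31
June: 30
... plus remaining months
Sum of remaining months: 306
Total: 7 + 306 = 313

313


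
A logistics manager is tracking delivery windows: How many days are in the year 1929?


Year: 1929
Check leap year rules:
Divisible by 4? No
1929 is not a leap year
Days: 365

365


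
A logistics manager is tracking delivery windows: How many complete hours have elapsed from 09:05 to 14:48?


Start: 09:05
End: 14:48
Hour difference: 14 - 9 = 5 hours
Minute difference: 48 - 5 = 43 minutes
Total minutes: 343
Complete hours: 343 / 60 = 5 (remainder 43)

5


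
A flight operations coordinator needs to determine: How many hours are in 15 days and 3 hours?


Days: 15
Extra hours: 3
Hours per day: 24
Days to hours: 15 x 24 = 360
Total: 360 + 3 = 363

363


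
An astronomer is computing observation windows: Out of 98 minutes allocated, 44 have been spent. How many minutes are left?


Total budget: 98 minutes
Time used: 44 minutes
Remaining: 98 - 44 = 54 minutes
Percent used: 44.9%
Percent remaining: 55.1%

54


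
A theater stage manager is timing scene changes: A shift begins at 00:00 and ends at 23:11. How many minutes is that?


Start time: 00:00 = 0 minutes from midnight
End time: 23:11 = 1391 minutes from midnight
Difference: 1391 - 0 = 1391 minutes
That is 23 hours and 11 minutes

1391


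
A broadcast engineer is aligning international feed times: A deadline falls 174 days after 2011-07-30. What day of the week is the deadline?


Start: 2011-07-30 (Saturday)
Step 1 - find target date: add 174 days
  2011-07-30 + 174 days = 2012-01-20
Step 2 - day of week:
  174 mod 7 = 6
  Saturday + 6 days -> Friday
Result: Friday (2012-01-20)

Friday


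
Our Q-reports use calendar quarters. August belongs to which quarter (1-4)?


Month: August (month 8)
Q1: January-March (months 1-3)
Q2: April-June (months 4-6)
Q3: July-September (months 7-9)
Q4: October-December (months 10-12)
Month 8 falls in Q3

3


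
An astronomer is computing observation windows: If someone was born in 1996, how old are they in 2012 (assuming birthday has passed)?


Birth year: 1996
Current year: 2012
Age = current year - birth year
Age = 2012 - 1996 = 16

16


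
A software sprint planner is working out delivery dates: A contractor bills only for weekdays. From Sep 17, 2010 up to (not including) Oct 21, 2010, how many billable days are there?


Start: 2010-09-17 (Friday)
End (exclusive): 2010-10-21 (Thursday)
Total calendar days: 34
Full weeks: 34 // 7 = 4 -> 20 weekdays
Remaining 6 days starting on Friday:
  Fri(w), Sat(-), Sun(-), Mon(w), Tue(w), Wed(w) -> 4 weekdays
Total business days: 20 + 4 = 24

24


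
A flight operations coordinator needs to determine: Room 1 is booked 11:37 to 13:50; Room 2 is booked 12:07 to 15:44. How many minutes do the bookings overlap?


Interval A: [697, 830] minutes from midnight
Interval B: [727, 944] minutes from midnight
Overlap start = max(697, 727) = 727
Overlap end = min(830, 944) = 830
Overlap = 830 - 727 = 103 minutes

103


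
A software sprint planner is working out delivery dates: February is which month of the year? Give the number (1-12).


Calendar month order:
1. January
2. February <--
3. March
February is month number 2

2


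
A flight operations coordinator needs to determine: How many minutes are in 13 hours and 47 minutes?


Hours: 13
Extra minutes: 47
Minutes per hour: 60
Hours to minutes: 13 x 60 = 780
Total: 780 + 47 = 827

827


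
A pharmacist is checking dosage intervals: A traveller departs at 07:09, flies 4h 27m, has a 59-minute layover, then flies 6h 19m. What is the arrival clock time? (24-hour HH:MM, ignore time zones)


Depart: 07:09
Leg 1: +267 min -> 11:36
Layover: +59 min -> 12:35
Leg 2: +379 min -> 18:54
Total travel: 705 minutes = 11h 45m
Arrival: 18:54

18:54


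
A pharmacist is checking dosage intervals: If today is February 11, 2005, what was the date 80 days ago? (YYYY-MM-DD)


Start: 2005-02-11
Subtracting 80 days
Days already passed in February: 11
After going back through February: 69 more days to subtract
January 2005: 31 days, 38 remaining
December 2004: 31 days, 7 remaining
November 2004 has 30 days, need 7
Result: 2004-11-23

2004-11-23


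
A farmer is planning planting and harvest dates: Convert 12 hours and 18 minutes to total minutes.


Hours: 12
Minutes: 18
Convert hours to minutes: 12 x 60 = 720
Add remaining minutes: 720 + 18 = 738

738


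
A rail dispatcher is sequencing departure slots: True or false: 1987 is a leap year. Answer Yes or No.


Year: 1987
Divisible by 4? 1987 / 4 = 496.75 -> No
Not divisible by 4, so NOT a leap year

No


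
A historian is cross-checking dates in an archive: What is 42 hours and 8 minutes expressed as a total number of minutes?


Hours: 42
Minutes: 8
Convert hours to minutes: 42 x 60 = 2520
Add remaining minutes: 2520 + 8 = 2528

2528


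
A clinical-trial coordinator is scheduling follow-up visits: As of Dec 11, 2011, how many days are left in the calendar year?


Start: December 11, 2011
End: December 31, 2011
Days left in December: 20
Total: 20 days

20


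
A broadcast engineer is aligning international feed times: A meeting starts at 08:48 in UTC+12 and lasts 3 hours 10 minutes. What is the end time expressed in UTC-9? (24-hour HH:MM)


Start: 08:48 in UTC+12
Step 1 - add duration:
  minutes: 48 + 10 = 58
  hours: 8 + 3 + 0 = 11
  end in UTC+12: 11:58
Step 2 - convert UTC+12 -> UTC-9:
  offset difference: -9 - (12) = -21 hours
  11 + (-21) = -10 -> mod 24 = 14
Result: 14:58 in UTC-9

14:58


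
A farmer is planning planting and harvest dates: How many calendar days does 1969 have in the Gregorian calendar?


Year: 1969
Check leap year rules:
Divisible by 4? No
1969 is not a leap year
Days: 365

365


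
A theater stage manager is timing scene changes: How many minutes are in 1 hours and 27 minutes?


Hours: 1
Extra minutes: 27
Minutes per hour: 60
Hours to minutes: 1 x 60 = 60
Total: 60 + 27 = 87

87


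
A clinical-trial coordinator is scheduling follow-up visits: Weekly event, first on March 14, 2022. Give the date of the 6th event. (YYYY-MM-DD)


First occurrence: 2022-03-14 (occurrence 1)
Each occurrence is 7 days after the previous.
Occurrence 6 is 5 weeks after the first.
5 weeks = 35 days
2022-03-14 + 35 days = 2022-04-18

2022-04-18


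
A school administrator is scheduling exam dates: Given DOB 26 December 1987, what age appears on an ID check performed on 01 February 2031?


Birth: 1987-12-26
Reference: 2031-02-01
Year difference: 2031 - 1987 = 44
Has birthday (12-26) occurred by 02-01? No
Birthday not yet reached this year -> subtract 1
Age in full years: 43

43


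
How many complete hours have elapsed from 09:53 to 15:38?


Start: 09:53
End: 15:38
Hour difference: 15 - 9 = 6 hours
Minute difference: 38 - 53 = -15 minutes
Total minutes: 345
Complete hours: 345 / 60 = 5 (remainder 45)

5


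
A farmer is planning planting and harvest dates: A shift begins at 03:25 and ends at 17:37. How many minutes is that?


Start time: 03:25 = 205 minutes from midnight
End time: 17:37 = 1057 minutes from midnight
Difference: 1057 - 205 = 852 minutes
That is 14 hours and 12 minutes

852


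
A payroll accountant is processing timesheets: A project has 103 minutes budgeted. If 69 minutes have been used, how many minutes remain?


Total budget: 103 minutes
Time used: 69 minutes
Remaining: 103 - 69 = 34 minutes
Percent used: 67.0%
Percent remaining: 33.0%

34


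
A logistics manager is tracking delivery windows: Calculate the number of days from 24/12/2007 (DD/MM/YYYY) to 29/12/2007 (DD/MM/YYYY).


Start date: 2007-12-24
End date: 2007-12-29
Dec 2007: +5 days
Total: 5 days

5


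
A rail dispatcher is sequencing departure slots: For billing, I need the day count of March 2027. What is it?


Month: March
Year: 2027
March is a 31-day month
Total: 31 days

31


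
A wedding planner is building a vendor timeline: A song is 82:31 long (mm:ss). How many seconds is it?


Minutes: 82
Extra seconds: 31
Seconds per minute: 60
Minutes to seconds: 82 x 60 = 4920
Total: 4920 + 31 = 4951

4951


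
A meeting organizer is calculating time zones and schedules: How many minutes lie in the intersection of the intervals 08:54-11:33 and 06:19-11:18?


Interval A: [534, 693] minutes from midnight
Interval B: [379, 678] minutes from midnight
Overlap start = max(534, 379) = 534
Overlap end = min(693, 678) = 678
Overlap = 678 - 534 = 144 minutes

144


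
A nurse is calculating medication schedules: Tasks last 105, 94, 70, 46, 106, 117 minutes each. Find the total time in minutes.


Durations: 105, 94, 70, 46, 106, 117
Running sum: 105
+ 94 = 199
+ 70 = 269
+ 46 = 315
+ 106 = 421
+ 117 = 538
Total duration: 538 minutes
That is 8 hours and 58 minutes

538


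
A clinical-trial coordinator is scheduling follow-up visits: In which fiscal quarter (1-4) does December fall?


Month: December (month 12)
Q1: January-March (months 1-3)
Q2: April-June (months 4-6)
Q3: July-September (months 7-9)
Q4: October-December (months 10-12)
Month 12 falls in Q4

4


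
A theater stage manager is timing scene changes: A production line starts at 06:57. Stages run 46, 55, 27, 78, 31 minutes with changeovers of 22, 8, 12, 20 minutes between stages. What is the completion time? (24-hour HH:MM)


Start: 06:57 = 417 min from midnight
  after task 1 (46 min): 07:43
  after break (22 min): 08:05
  after task 2 (55 min): 09:00
  after break (8 min): 09:08
  after task 3 (27 min): 09:35
  after break (12 min): 09:47
  after task 4 (78 min): 11:05
  after break (20 min): 11:25
  after task 5 (31 min): 11:56
Total elapsed: 299 minutes
End time: 11:56

11:56


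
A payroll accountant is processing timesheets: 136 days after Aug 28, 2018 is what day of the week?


Start: 2018-08-28 (Tuesday)
Step 1 - find target date: add 136 days
  2018-08-28 + 136 days = 2019-01-11
Step 2 - day of week:
  136 mod 7 = 3
  Tuesday + 3 days -> Friday
Result: Friday (2019-01-11)

Friday


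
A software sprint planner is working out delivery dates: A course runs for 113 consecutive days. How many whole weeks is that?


Total days: 113
Days per week: 7
Division: 113 / 7 = 16 remainder 1
Complete weeks: 16
Remaining days: 1

16


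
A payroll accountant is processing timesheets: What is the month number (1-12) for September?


Calendar month order:
8. August
9. September <--
10. October
September is month number 9

9


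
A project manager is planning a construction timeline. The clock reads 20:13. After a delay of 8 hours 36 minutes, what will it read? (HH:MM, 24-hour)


Start time: 20:13
Adding: 8 hours 36 minutes
Minutes: 13 + 36 = 49
Hours: 20 + 8 + 0 = 28
Hour wraparound: 28 mod 24 = 4
Result: 04:49

04:49


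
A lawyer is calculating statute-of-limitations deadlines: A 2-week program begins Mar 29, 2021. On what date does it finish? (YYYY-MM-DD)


Start: 2021-03-29
Weeks to add: 2
Convert to days: 2 x 7 = 14 days
Add 14 days to 2021-03-29
Result: 2021-04-12

2021-04-12


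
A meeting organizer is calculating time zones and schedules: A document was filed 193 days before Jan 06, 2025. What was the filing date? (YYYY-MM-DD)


Start: 2025-01-06
Subtracting 193 days
Days already passed in January: 6
After going back through January: 187 more days to subtract
December 2024: 31 days, 156 remaining
November 2024: 30 days, 126 remaining
October 2024: 31 days, 95 remaining
September 2024: 30 days, 65 remaining
Result: 2024-06-27

2024-06-27


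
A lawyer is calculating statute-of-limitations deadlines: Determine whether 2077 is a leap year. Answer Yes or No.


Year: 2077
Divisible by 4? 2077 / 4 = 519.25 -> No
Not divisible by 4, so NOT a leap year

No


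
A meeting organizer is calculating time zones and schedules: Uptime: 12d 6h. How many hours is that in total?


Days: 12
Extra hours: 6
Hours per day: 24
Days to hours: 12 x 24 = 288
Total: 288 + 6 = 294

294


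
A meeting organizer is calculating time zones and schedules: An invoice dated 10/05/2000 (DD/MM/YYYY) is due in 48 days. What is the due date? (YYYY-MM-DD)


Start: 2000-05-10
Adding 48 days
Days remaining in May: 21
After May: 27 days still to add
June 2000 has 30 days, need 27
Result: 2000-06-27

2000-06-27


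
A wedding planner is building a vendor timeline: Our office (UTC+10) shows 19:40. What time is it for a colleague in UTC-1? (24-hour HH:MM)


Local time: 19:40 at UTC+10 (offset 10h)
Target zone: UTC-1 (offset -1h)
Difference: -1 - (10) = -11 hours
Calculation: 19 + (-11) = 8
Result: 08:40

08:40


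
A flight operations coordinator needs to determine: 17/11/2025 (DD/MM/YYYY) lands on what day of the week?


Date: 2025-11-17
January 1, 2025 is a Wednesday
Day of year: 321
Offset from Jan 1: 320 days
320 mod 7 = 5
Result: Monday

Monday


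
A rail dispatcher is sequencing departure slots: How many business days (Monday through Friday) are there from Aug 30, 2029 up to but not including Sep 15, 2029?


Start: 2029-08-30 (Thursday)
End (exclusive): 2029-09-15 (Saturday)
Total calendar days: 16
Full weeks: 16 // 7 = 2 -> 10 weekdays
Remaining 2 days starting on Thursday:
  Thu(w), Fri(w) -> 2 weekdays
Total business days: 10 + 2 = 12

12


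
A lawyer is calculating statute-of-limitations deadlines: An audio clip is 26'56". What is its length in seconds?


Minutes: 26
Seconds: 56
Convert minutes to seconds: 26 x 60 = 1560
Add remaining seconds: 1560 + 56 = 1616

1616


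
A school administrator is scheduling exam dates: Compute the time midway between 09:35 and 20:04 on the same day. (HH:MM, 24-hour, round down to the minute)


Start time: 09:35 = 575 minutes from midnight
End time: 20:04 = 1204 minutes from midnight
Sum: 575 + 1204 = 1779
Midpoint: 1779 / 2 = 889 minutes
Convert: 889 / 60 = 14 hours, 49 minutes
Result: 14:49

14:49


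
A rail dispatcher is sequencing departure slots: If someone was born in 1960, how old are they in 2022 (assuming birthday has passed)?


Birth year: 1960
Current year: 2022
Age = current year - birth year
Age = 2022 - 1960 = 62

62


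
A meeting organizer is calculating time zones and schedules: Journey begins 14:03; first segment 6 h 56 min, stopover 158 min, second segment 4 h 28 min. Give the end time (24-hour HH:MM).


Depart: 14:03
Leg 1: +416 min -> 20:59
Layover: +158 min -> 23:37
Leg 2: +268 min -> 04:05
Total travel: 842 minutes = 14h 2m
Arrival: 04:05

04:05


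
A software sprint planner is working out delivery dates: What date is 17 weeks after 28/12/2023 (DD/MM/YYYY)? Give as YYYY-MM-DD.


Start: 2023-12-28
Weeks to add: 17
Convert to days: 17 x 7 = 119 days
Add 119 days to 2023-12-28
Result: 2024-04-25

2024-04-25


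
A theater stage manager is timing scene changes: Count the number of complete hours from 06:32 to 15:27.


Start: 06:32
End: 15:27
Hour difference: 15 - 6 = 9 hours
Minute difference: 27 - 32 = -5 minutes
Total minutes: 535
Complete hours: 535 / 60 = 8 (remainder 55)

8


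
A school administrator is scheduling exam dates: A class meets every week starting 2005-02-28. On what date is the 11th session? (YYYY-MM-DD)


First occurrence: 2005-02-28 (occurrence 1)
Each occurrence is 7 days after the previous.
Occurrence 11 is 10 weeks after the first.
10 weeks = 70 days
2005-02-28 + 70 days = 2005-05-09

2005-05-09


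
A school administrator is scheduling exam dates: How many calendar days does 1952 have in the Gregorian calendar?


Year: 1952
Check leap year rules:
Divisible by 4? Yes
Divisible by 100? No
1952 is a leap year
Days: 366

366


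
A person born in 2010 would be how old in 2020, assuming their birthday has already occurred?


Birth year: 2010
Current year: 2020
Age = current year - birth year
Age = 2020 - 2010 = 10

10


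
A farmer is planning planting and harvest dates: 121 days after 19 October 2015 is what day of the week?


Start: 2015-10-19 (Monday)
Step 1 - find target date: add 121 days
  2015-10-19 + 121 days = 2016-02-17
Step 2 - day of week:
  121 mod 7 = 2
  Monday + 2 days -> Wednesday
Result: Wednesday (2016-02-17)

Wednesday


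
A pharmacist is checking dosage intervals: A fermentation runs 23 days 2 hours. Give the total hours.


Days: 23
Extra hours: 2
Hours per day: 24
Days to hours: 23 x 24 = 552
Total: 552 + 2 = 554

554


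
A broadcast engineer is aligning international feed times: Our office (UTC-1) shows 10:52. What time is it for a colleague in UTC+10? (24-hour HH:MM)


Local time: 10:52 at UTC-1 (offset -1h)
Target zone: UTC+10 (offset 10h)
Difference: 10 - (-1) = 11 hours
Calculation: 10 + (11) = 21
Result: 21:52

21:52


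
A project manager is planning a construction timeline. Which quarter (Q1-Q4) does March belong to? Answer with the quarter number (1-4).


Month: March (month 3)
Q1: January-March (months 1-3)
Q2: April-June (months 4-6)
Q3: July-September (months 7-9)
Q4: October-December (months 10-12)
Month 3 falls in Q1

1
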